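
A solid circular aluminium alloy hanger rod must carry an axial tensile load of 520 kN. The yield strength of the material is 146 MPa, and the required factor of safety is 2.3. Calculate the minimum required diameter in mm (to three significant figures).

Allowable stress σ_allow = 146/2.3 = 63.48 MPa.
Required area A = F/σ_allow = 520000/63.48 = 8192 mm².
A = πd²/4 → d = √(4A/π) = 102.1 mm.

d = 102 mm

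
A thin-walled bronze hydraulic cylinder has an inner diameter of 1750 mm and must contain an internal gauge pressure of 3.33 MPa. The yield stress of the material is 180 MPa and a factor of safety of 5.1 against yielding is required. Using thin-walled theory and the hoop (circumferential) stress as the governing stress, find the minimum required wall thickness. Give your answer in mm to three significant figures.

t = 82.6 mm

σ_allow = 180/5.1 = 35.29 MPa.
Hoop stress σ_h = pD/(2t), so t = pD/(2σ_allow) = 3.33×1750/(2×35.29) = 82.56 mm.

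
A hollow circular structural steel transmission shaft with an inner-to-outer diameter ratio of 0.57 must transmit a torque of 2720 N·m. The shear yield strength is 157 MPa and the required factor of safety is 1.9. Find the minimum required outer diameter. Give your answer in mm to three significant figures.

τ_allow = 157/1.9 = 82.63 MPa.
For a hollow shaft τ = 16T/[πd_o³(1−k⁴)] with k = 0.57, so 1−k⁴ = 0.8944.
d_o³ = 16T/[π τ_allow (1−k⁴)] = 16×2720000/(π×82.63×0.8944) = 187400 mm³.
d_o = 57.23 mm.

d_o = 57.2 mm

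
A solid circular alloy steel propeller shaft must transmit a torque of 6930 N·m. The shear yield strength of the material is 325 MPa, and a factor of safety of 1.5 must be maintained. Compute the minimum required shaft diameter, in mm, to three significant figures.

d = 54.6 mm

Allowable shear stress τ_allow = 325/1.5 = 216.7 MPa.
For a solid shaft τ = 16T/(πd³), so d³ = 16T/(π τ_allow) = 16×6930000/(π×216.7) = 162900 mm³.
d = (162900)^(1/3) = 54.61 mm.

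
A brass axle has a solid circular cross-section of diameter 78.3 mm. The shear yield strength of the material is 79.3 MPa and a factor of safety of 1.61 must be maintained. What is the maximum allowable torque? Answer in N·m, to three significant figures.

T_allow = 4640 N·m

τ_allow = 79.3/1.61 = 49.25 MPa.
For a solid shaft T_allow = τ_allow·πd³/16; πd³/16 = π×78.3³/16 = 94260 mm³.
T_allow = 49.25×94260 = 4.643×10^6 N·mm = 4643 N·m.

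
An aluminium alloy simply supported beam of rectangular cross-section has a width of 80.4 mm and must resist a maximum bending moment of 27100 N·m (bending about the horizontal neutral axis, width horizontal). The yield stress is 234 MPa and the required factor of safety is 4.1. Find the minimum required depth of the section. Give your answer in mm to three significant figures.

σ_allow = 234/4.1 = 57.07 MPa.
For a rectangular section σ = 6M/(bh²), so h² = 6M/(b σ_allow) = 6×2.7100×10^7/(80.4×57.07) = 35440 mm².
h = 188.2 mm.

h = 188 mm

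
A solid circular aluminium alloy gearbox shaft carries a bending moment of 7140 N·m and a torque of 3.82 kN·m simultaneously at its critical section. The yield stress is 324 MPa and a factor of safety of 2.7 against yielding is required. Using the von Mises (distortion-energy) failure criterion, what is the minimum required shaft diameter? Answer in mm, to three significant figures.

d = 87.4 mm

σ_allow = σ_y/n = 324/2.7 = 120.0 MPa.
For a solid shaft σ_b = 32M/(πd³) and τ = 16T/(πd³), so the von Mises stress is σ' = (16/πd³)·√(4M²+3T²).
√(4M²+3T²) = √(4×(7.140×10^6)² + 3×(3.820×10^6)²) = 1.574×10^7 N·mm.
d³ = 16×1.574×10^7/(π×120.0) = 668000 mm³.
d = 87.41 mm.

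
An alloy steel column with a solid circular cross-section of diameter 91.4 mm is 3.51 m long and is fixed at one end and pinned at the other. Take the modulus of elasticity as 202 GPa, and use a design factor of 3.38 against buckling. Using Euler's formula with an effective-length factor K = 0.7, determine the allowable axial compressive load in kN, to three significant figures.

I = πd⁴/64 = π×91.4⁴/64 = 3.426×10^6 mm⁴.
Effective length L_e = KL = 0.7×3.51 m = 2457 mm.
Euler critical load P_cr = π²EI/L_e² = π²×202000×3.426×10^6/2457² = 1.131×10^6 N.
P_allow = P_cr/n = 1.131×10^6/3.38 = 334700 N.

P_allow = 335 kN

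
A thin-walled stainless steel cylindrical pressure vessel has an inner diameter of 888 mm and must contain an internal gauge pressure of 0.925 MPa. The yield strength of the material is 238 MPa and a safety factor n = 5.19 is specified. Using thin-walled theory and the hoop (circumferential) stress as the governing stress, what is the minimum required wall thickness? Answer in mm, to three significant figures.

t = 8.96 mm

σ_allow = 238/5.19 = 45.86 MPa.
Hoop stress σ_h = pD/(2t), so t = pD/(2σ_allow) = 0.925×888/(2×45.86) = 8.956 mm.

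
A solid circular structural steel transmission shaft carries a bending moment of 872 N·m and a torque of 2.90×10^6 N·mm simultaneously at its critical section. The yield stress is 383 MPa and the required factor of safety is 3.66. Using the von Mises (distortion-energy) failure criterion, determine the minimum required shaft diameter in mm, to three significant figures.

σ_allow = σ_y/n = 383/3.66 = 104.6 MPa.
For a solid shaft σ_b = 32M/(πd³) and τ = 16T/(πd³), so the von Mises stress is σ' = (16/πd³)·√(4M²+3T²).
√(4M²+3T²) = √(4×(872000)² + 3×(2.900×10^6)²) = 5.317×10^6 N·mm.
d³ = 16×5.317×10^6/(π×104.6) = 258800 mm³.
d = 63.72 mm.

d = 63.7 mm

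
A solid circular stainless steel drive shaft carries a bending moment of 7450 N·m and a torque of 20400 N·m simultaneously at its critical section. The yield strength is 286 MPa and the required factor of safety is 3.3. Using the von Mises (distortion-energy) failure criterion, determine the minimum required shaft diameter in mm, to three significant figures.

σ_allow = σ_y/n = 286/3.3 = 86.67 MPa.
For a solid shaft σ_b = 32M/(πd³) and τ = 16T/(πd³), so the von Mises stress is σ' = (16/πd³)·√(4M²+3T²).
√(4M²+3T²) = √(4×(7.450×10^6)² + 3×(2.040×10^7)²) = 3.835×10^7 N·mm.
d³ = 16×3.835×10^7/(π×86.67) = 2.253×10^6 mm³.
d = 131.1 mm.

d = 131 mm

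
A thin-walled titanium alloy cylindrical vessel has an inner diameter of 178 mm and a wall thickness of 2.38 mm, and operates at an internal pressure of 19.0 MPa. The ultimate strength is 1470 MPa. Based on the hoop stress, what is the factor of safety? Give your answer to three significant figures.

σ_h = pD/(2t) = 19.0×178/(2×2.38) = 710.5 MPa.
n = 1470/710.5 = 2.069.

n = 2.07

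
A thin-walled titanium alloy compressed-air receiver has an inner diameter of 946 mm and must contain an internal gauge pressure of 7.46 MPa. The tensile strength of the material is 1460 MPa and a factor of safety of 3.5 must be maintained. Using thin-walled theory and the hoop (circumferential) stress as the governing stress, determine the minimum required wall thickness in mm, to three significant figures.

σ_allow = 1460/3.5 = 417.1 MPa.
Hoop stress σ_h = pD/(2t), so t = pD/(2σ_allow) = 7.46×946/(2×417.1) = 8.459 mm.

t = 8.46 mm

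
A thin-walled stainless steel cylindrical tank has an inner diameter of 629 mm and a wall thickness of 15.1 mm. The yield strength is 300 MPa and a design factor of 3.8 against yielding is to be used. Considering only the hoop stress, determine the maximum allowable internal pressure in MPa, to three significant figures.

σ_allow = 300/3.8 = 78.95 MPa.
σ_h = pD/(2t) → p_allow = 2σ_allow t/D = 2×78.95×15.1/629 = 3.790 MPa.

p_allow = 3.79 MPa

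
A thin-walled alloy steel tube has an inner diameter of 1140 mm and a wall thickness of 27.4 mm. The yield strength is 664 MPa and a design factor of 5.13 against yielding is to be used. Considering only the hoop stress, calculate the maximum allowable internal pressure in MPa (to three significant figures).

p_allow = 6.22 MPa

σ_allow = 664/5.13 = 129.4 MPa.
σ_h = pD/(2t) → p_allow = 2σ_allow t/D = 2×129.4×27.4/1140 = 6.222 MPa.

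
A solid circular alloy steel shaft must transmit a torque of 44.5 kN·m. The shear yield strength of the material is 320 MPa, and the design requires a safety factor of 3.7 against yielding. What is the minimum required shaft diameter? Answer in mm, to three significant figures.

d = 138 mm

Allowable shear stress τ_allow = 320/3.7 = 86.49 MPa.
For a solid shaft τ = 16T/(πd³), so d³ = 16T/(π τ_allow) = 16×4.4500×10^7/(π×86.49) = 2.620×10^6 mm³.
d = (2.620×10^6)^(1/3) = 137.9 mm.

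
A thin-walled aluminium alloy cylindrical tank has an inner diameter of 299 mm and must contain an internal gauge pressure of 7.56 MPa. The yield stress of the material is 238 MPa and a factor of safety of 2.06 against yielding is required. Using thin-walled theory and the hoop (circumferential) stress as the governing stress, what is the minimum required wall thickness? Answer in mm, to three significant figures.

t = 9.78 mm

σ_allow = 238/2.06 = 115.5 MPa.
Hoop stress σ_h = pD/(2t), so t = pD/(2σ_allow) = 7.56×299/(2×115.5) = 9.783 mm.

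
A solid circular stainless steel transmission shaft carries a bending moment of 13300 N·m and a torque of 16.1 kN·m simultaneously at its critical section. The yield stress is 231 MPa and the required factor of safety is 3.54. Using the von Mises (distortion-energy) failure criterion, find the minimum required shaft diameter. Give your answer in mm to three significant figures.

d = 144 mm

σ_allow = σ_y/n = 231/3.54 = 65.25 MPa.
For a solid shaft σ_b = 32M/(πd³) and τ = 16T/(πd³), so the von Mises stress is σ' = (16/πd³)·√(4M²+3T²).
√(4M²+3T²) = √(4×(1.330×10^7)² + 3×(1.610×10^7)²) = 3.854×10^7 N·mm.
d³ = 16×3.854×10^7/(π×65.25) = 3.008×10^6 mm³.
d = 144.4 mm.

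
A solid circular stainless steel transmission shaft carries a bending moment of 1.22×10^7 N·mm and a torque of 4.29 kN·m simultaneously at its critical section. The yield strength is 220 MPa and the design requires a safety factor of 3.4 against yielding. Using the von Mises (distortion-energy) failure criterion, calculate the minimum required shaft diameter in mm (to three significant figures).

σ_allow = σ_y/n = 220/3.4 = 64.71 MPa.
For a solid shaft σ_b = 32M/(πd³) and τ = 16T/(πd³), so the von Mises stress is σ' = (16/πd³)·√(4M²+3T²).
√(4M²+3T²) = √(4×(1.220×10^7)² + 3×(4.290×10^6)²) = 2.551×10^7 N·mm.
d³ = 16×2.551×10^7/(π×64.71) = 2.008×10^6 mm³.
d = 126.2 mm.

d = 126 mm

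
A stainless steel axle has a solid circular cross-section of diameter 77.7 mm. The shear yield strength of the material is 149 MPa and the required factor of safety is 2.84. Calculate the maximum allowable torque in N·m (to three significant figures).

τ_allow = 149/2.84 = 52.46 MPa.
For a solid shaft T_allow = τ_allow·πd³/16; πd³/16 = π×77.7³/16 = 92110 mm³.
T_allow = 52.46×92110 = 4.832×10^6 N·mm = 4832 N·m.

T_allow = 4830 N·m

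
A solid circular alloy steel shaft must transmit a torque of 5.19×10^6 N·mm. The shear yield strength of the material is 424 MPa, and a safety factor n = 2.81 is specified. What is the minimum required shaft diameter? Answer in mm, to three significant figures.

Allowable shear stress τ_allow = 424/2.81 = 150.9 MPa.
For a solid shaft τ = 16T/(πd³), so d³ = 16T/(π τ_allow) = 16×5190000/(π×150.9) = 175200 mm³.
d = (175200)^(1/3) = 55.95 mm.

d = 56.0 mm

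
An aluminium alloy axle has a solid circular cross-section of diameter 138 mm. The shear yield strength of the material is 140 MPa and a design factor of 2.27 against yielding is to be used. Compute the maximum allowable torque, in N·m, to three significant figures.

τ_allow = 140/2.27 = 61.67 MPa.
For a solid shaft T_allow = τ_allow·πd³/16; πd³/16 = π×138³/16 = 516000 mm³.
T_allow = 61.67×516000 = 3.183×10^7 N·mm = 31830 N·m.

T_allow = 31800 N·m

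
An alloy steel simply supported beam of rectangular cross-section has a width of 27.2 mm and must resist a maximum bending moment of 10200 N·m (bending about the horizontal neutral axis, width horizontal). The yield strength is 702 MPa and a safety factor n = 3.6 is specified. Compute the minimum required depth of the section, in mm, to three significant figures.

σ_allow = 702/3.6 = 195.0 MPa.
For a rectangular section σ = 6M/(bh²), so h² = 6M/(b σ_allow) = 6×1.0200×10^7/(27.2×195.0) = 11540 mm².
h = 107.4 mm.

h = 107 mm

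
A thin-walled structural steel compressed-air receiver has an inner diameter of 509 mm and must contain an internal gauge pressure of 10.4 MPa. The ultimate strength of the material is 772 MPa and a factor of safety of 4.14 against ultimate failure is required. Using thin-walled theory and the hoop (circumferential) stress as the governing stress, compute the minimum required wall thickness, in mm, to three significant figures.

t = 14.2 mm

σ_allow = 772/4.14 = 186.5 MPa.
Hoop stress σ_h = pD/(2t), so t = pD/(2σ_allow) = 10.4×509/(2×186.5) = 14.19 mm.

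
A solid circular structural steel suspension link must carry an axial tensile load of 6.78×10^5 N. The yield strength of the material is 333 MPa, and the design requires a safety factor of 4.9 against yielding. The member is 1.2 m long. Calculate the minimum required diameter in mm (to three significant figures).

d = 113 mm

Allowable stress σ_allow = 333/4.9 = 67.96 MPa.
Required area A = F/σ_allow = 678000/67.96 = 9977 mm².
A = πd²/4 → d = √(4A/π) = 112.7 mm.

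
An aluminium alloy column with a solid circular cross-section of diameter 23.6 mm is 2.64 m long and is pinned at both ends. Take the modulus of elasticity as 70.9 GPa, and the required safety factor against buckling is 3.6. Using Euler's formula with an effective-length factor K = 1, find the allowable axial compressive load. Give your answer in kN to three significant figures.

P_allow = 0.425 kN

I = πd⁴/64 = π×23.6⁴/64 = 15230 mm⁴.
Effective length L_e = KL = 1×2.64 m = 2640 mm.
Euler critical load P_cr = π²EI/L_e² = π²×70900×15230/2640² = 1529 N.
P_allow = P_cr/n = 1529/3.6 = 424.7 N.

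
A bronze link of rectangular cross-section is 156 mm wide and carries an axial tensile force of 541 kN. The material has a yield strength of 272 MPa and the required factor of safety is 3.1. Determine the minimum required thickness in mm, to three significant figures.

t = 39.5 mm

σ_allow = 272/3.1 = 87.74 MPa.
Required area A = F/σ_allow = 541000/87.74 = 6166 mm².
t = A/w = 6166/156 = 39.52 mm.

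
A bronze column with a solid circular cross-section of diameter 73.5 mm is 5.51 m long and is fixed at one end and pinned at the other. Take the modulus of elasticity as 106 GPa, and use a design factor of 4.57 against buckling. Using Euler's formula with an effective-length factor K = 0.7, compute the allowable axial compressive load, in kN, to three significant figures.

I = πd⁴/64 = π×73.5⁴/64 = 1.433×10^6 mm⁴.
Effective length L_e = KL = 0.7×5.51 m = 3857 mm.
Euler critical load P_cr = π²EI/L_e² = π²×106000×1.433×10^6/3857² = 100700 N.
P_allow = P_cr/n = 100700/4.57 = 22040 N.

P_allow = 22.0 kN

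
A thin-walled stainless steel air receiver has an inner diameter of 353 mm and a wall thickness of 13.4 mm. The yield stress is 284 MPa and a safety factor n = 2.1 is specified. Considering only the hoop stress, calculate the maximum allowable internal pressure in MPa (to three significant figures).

p_allow = 10.3 MPa

σ_allow = 284/2.1 = 135.2 MPa.
σ_h = pD/(2t) → p_allow = 2σ_allow t/D = 2×135.2×13.4/353 = 10.27 MPa.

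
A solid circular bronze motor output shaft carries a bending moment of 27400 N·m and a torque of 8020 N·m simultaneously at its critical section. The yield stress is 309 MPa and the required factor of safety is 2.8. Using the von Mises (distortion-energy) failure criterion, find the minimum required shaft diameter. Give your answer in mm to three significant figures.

σ_allow = σ_y/n = 309/2.8 = 110.4 MPa.
For a solid shaft σ_b = 32M/(πd³) and τ = 16T/(πd³), so the von Mises stress is σ' = (16/πd³)·√(4M²+3T²).
√(4M²+3T²) = √(4×(2.740×10^7)² + 3×(8.020×10^6)²) = 5.653×10^7 N·mm.
d³ = 16×5.653×10^7/(π×110.4) = 2.609×10^6 mm³.
d = 137.7 mm.

d = 138 mm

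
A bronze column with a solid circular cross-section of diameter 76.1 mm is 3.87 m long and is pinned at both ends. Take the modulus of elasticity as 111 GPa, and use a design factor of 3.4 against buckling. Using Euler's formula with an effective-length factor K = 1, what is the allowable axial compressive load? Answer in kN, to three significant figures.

I = πd⁴/64 = π×76.1⁴/64 = 1.646×10^6 mm⁴.
Effective length L_e = KL = 1×3.87 m = 3870 mm.
Euler critical load P_cr = π²EI/L_e² = π²×111000×1.646×10^6/3870² = 120400 N.
P_allow = P_cr/n = 120400/3.4 = 35420 N.

P_allow = 35.4 kN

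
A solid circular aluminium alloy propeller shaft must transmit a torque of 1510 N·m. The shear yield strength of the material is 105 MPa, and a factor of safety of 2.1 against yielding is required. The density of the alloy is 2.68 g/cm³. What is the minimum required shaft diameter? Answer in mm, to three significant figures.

d = 53.6 mm

Allowable shear stress τ_allow = 105/2.1 = 50.00 MPa.
For a solid shaft τ = 16T/(πd³), so d³ = 16T/(π τ_allow) = 16×1510000/(π×50.00) = 153800 mm³.
d = (153800)^(1/3) = 53.58 mm.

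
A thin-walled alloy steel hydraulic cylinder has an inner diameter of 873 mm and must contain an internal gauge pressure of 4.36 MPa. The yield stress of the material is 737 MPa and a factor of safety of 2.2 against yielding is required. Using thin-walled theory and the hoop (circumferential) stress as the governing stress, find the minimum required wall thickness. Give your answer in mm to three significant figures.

t = 5.68 mm

σ_allow = 737/2.2 = 335.0 MPa.
Hoop stress σ_h = pD/(2t), so t = pD/(2σ_allow) = 4.36×873/(2×335.0) = 5.681 mm.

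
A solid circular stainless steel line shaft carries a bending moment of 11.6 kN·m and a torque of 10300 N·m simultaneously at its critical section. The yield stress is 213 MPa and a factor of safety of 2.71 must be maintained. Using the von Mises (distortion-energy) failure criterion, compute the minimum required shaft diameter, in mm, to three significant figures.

d = 124 mm

σ_allow = σ_y/n = 213/2.71 = 78.60 MPa.
For a solid shaft σ_b = 32M/(πd³) and τ = 16T/(πd³), so the von Mises stress is σ' = (16/πd³)·√(4M²+3T²).
√(4M²+3T²) = √(4×(1.160×10^7)² + 3×(1.030×10^7)²) = 2.927×10^7 N·mm.
d³ = 16×2.927×10^7/(π×78.60) = 1.896×10^6 mm³.
d = 123.8 mm.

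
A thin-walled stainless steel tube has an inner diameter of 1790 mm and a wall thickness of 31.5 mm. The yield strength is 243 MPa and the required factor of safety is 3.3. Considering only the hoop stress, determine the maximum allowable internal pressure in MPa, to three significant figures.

σ_allow = 243/3.3 = 73.64 MPa.
σ_h = pD/(2t) → p_allow = 2σ_allow t/D = 2×73.64×31.5/1790 = 2.592 MPa.

p_allow = 2.59 MPa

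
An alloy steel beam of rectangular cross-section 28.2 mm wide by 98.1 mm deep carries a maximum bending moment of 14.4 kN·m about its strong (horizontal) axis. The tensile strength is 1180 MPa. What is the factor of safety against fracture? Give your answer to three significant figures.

n = 3.71

Section modulus S = bh²/6 = 28.2×98.1²/6 = 45230 mm³.
σ = M/S = 1.4400×10^7/45230 = 318.4 MPa.
n = 1180/318.4 = 3.706.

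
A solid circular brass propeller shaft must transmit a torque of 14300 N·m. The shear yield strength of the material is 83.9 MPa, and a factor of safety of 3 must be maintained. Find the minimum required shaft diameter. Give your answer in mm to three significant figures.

Allowable shear stress τ_allow = 83.9/3 = 27.97 MPa.
For a solid shaft τ = 16T/(πd³), so d³ = 16T/(π τ_allow) = 16×1.4300×10^7/(π×27.97) = 2.604×10^6 mm³.
d = (2.604×10^6)^(1/3) = 137.6 mm.

d = 138 mm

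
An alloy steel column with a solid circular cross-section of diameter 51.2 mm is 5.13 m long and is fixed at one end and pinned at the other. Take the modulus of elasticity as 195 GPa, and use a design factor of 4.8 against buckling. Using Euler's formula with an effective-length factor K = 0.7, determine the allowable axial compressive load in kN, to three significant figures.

P_allow = 10.5 kN

I = πd⁴/64 = π×51.2⁴/64 = 337300 mm⁴.
Effective length L_e = KL = 0.7×5.13 m = 3591 mm.
Euler critical load P_cr = π²EI/L_e² = π²×195000×337300/3591² = 50340 N.
P_allow = P_cr/n = 50340/4.8 = 10490 N.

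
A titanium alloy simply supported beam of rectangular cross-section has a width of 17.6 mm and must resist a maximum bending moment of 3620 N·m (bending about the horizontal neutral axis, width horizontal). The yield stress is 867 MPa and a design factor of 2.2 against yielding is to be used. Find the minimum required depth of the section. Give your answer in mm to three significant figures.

h = 56.0 mm

σ_allow = 867/2.2 = 394.1 MPa.
For a rectangular section σ = 6M/(bh²), so h² = 6M/(b σ_allow) = 6×3620000/(17.6×394.1) = 3131 mm².
h = 55.96 mm.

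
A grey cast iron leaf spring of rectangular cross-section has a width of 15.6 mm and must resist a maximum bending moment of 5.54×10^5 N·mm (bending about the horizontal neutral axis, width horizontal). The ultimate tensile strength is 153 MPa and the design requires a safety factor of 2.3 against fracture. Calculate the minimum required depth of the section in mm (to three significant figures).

h = 56.6 mm

σ_allow = 153/2.3 = 66.52 MPa.
For a rectangular section σ = 6M/(bh²), so h² = 6M/(b σ_allow) = 6×554000/(15.6×66.52) = 3203 mm².
h = 56.60 mm.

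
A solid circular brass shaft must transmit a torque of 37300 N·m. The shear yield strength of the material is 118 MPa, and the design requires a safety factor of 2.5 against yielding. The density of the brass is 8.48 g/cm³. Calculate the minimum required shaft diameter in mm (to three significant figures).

d = 159 mm

Allowable shear stress τ_allow = 118/2.5 = 47.20 MPa.
For a solid shaft τ = 16T/(πd³), so d³ = 16T/(π τ_allow) = 16×3.7300×10^7/(π×47.20) = 4.025×10^6 mm³.
d = (4.025×10^6)^(1/3) = 159.1 mm.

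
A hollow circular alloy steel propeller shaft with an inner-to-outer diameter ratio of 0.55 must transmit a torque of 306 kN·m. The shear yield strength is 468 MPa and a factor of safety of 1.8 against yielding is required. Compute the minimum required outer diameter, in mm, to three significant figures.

d_o = 188 mm

τ_allow = 468/1.8 = 260.0 MPa.
For a hollow shaft τ = 16T/[πd_o³(1−k⁴)] with k = 0.55, so 1−k⁴ = 0.9085.
d_o³ = 16T/[π τ_allow (1−k⁴)] = 16×3.0600×10^8/(π×260.0×0.9085) = 6.598×10^6 mm³.
d_o = 187.6 mm.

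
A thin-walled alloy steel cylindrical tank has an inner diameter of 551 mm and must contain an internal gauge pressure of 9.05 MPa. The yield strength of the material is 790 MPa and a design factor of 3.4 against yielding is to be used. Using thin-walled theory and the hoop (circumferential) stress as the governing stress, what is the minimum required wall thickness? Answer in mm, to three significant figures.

σ_allow = 790/3.4 = 232.4 MPa.
Hoop stress σ_h = pD/(2t), so t = pD/(2σ_allow) = 9.05×551/(2×232.4) = 10.73 mm.

t = 10.7 mm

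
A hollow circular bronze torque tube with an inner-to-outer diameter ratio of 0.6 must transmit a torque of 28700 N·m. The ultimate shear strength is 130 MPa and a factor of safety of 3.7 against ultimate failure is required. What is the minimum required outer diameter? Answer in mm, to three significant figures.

d_o = 168 mm

τ_allow = 130/3.7 = 35.14 MPa.
For a hollow shaft τ = 16T/[πd_o³(1−k⁴)] with k = 0.6, so 1−k⁴ = 0.8704.
d_o³ = 16T/[π τ_allow (1−k⁴)] = 16×2.8700×10^7/(π×35.14×0.8704) = 4.780×10^6 mm³.
d_o = 168.4 mm.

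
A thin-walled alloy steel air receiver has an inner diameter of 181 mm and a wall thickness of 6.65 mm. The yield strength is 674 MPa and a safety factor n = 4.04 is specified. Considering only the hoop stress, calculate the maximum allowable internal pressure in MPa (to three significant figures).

σ_allow = 674/4.04 = 166.8 MPa.
σ_h = pD/(2t) → p_allow = 2σ_allow t/D = 2×166.8×6.65/181 = 12.26 MPa.

p_allow = 12.3 MPa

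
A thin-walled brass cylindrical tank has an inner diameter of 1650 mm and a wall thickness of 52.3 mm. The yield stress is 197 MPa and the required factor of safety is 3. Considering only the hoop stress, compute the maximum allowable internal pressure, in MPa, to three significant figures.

p_allow = 4.16 MPa

σ_allow = 197/3 = 65.67 MPa.
σ_h = pD/(2t) → p_allow = 2σ_allow t/D = 2×65.67×52.3/1650 = 4.163 MPa.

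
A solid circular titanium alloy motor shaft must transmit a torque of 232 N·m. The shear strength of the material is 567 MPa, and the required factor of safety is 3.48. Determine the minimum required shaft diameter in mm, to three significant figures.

Allowable shear stress τ_allow = 567/3.48 = 162.9 MPa.
For a solid shaft τ = 16T/(πd³), so d³ = 16T/(π τ_allow) = 16×232000/(π×162.9) = 7252 mm³.
d = (7252)^(1/3) = 19.36 mm.

d = 19.4 mm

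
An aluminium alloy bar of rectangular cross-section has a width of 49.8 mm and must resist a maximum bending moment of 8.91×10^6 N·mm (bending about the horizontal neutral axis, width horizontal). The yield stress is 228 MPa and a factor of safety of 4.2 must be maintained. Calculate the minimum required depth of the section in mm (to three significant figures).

σ_allow = 228/4.2 = 54.29 MPa.
For a rectangular section σ = 6M/(bh²), so h² = 6M/(b σ_allow) = 6×8910000/(49.8×54.29) = 19770 mm².
h = 140.6 mm.

h = 141 mm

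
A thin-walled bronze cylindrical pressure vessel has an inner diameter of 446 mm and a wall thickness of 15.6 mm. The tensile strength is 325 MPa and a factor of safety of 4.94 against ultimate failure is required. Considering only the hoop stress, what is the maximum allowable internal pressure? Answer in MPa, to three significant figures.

σ_allow = 325/4.94 = 65.79 MPa.
σ_h = pD/(2t) → p_allow = 2σ_allow t/D = 2×65.79×15.6/446 = 4.602 MPa.

p_allow = 4.60 MPa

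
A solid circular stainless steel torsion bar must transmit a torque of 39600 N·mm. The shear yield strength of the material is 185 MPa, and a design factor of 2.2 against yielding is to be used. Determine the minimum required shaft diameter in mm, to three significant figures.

Allowable shear stress τ_allow = 185/2.2 = 84.09 MPa.
For a solid shaft τ = 16T/(πd³), so d³ = 16T/(π τ_allow) = 16×39600/(π×84.09) = 2398 mm³.
d = (2398)^(1/3) = 13.39 mm.

d = 13.4 mm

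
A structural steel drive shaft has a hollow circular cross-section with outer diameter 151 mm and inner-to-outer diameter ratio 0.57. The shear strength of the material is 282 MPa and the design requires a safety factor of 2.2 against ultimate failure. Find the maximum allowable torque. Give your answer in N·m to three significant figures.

τ_allow = 282/2.2 = 128.2 MPa.
For a hollow shaft T_allow = τ_allow·πd_o³(1−k⁴)/16 with 1−k⁴ = 0.8944, so πd_o³(1−k⁴)/16 = 604700 mm³.
T_allow = 128.2×604700 = 7.751×10^7 N·mm = 77510 N·m.

T_allow = 77500 N·m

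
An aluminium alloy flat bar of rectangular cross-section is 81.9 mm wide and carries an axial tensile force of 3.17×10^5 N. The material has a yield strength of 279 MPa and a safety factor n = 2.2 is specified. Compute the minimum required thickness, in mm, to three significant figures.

t = 30.5 mm

σ_allow = 279/2.2 = 126.8 MPa.
Required area A = F/σ_allow = 317000/126.8 = 2500 mm².
t = A/w = 2500/81.9 = 30.52 mm.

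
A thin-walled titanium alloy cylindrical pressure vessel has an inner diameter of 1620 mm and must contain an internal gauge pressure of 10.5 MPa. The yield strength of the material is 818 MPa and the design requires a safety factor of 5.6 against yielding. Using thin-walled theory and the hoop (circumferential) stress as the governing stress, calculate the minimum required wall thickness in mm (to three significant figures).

σ_allow = 818/5.6 = 146.1 MPa.
Hoop stress σ_h = pD/(2t), so t = pD/(2σ_allow) = 10.5×1620/(2×146.1) = 58.22 mm.

t = 58.2 mm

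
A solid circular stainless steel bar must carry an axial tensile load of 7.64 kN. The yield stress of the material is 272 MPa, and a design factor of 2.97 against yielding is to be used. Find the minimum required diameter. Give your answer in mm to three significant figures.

Allowable stress σ_allow = 272/2.97 = 91.58 MPa.
Required area A = F/σ_allow = 7640.0/91.58 = 83.42 mm².
A = πd²/4 → d = √(4A/π) = 10.31 mm.

d = 10.3 mm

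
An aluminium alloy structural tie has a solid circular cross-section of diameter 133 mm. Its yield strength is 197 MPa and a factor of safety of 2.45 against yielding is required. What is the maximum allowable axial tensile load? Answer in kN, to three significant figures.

σ_allow = 197/2.45 = 80.41 MPa.
A = πd²/4 = π×133²/4 = 13890 mm².
F_allow = σ_allow × A = 80.41×13890 = 1.117×10^6 N.

F_allow = 1120 kN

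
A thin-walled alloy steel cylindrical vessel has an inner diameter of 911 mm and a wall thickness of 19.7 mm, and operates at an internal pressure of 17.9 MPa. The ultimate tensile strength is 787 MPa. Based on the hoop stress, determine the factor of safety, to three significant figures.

σ_h = pD/(2t) = 17.9×911/(2×19.7) = 413.9 MPa.
n = 787/413.9 = 1.902.

n = 1.90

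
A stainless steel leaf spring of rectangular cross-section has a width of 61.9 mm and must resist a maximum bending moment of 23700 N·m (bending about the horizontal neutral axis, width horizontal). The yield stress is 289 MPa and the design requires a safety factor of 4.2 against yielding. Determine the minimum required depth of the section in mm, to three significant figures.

h = 183 mm

σ_allow = 289/4.2 = 68.81 MPa.
For a rectangular section σ = 6M/(bh²), so h² = 6M/(b σ_allow) = 6×2.3700×10^7/(61.9×68.81) = 33390 mm².
h = 182.7 mm.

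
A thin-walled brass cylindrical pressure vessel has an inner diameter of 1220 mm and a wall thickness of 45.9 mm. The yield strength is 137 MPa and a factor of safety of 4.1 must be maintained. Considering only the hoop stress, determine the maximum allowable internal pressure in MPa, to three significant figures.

p_allow = 2.51 MPa

σ_allow = 137/4.1 = 33.41 MPa.
σ_h = pD/(2t) → p_allow = 2σ_allow t/D = 2×33.41×45.9/1220 = 2.514 MPa.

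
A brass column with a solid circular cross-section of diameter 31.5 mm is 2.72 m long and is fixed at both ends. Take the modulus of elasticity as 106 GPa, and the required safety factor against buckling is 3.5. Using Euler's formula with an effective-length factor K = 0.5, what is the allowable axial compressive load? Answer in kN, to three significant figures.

I = πd⁴/64 = π×31.5⁴/64 = 48330 mm⁴.
Effective length L_e = KL = 0.5×2.72 m = 1360 mm.
Euler critical load P_cr = π²EI/L_e² = π²×106000×48330/1360² = 27340 N.
P_allow = P_cr/n = 27340/3.5 = 7810 N.

P_allow = 7.81 kN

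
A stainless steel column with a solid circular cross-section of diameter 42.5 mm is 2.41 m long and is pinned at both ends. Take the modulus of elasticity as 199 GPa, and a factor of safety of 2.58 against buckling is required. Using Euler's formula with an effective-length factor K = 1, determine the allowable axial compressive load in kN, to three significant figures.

P_allow = 21.0 kN

I = πd⁴/64 = π×42.5⁴/64 = 160100 mm⁴.
Effective length L_e = KL = 1×2.41 m = 2410 mm.
Euler critical load P_cr = π²EI/L_e² = π²×199000×160100/2410² = 54160 N.
P_allow = P_cr/n = 54160/2.58 = 20990 N.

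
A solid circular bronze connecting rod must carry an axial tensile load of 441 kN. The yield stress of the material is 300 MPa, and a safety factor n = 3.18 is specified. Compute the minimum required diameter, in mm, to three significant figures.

d = 77.1 mm

Allowable stress σ_allow = 300/3.18 = 94.34 MPa.
Required area A = F/σ_allow = 441000/94.34 = 4675 mm².
A = πd²/4 → d = √(4A/π) = 77.15 mm.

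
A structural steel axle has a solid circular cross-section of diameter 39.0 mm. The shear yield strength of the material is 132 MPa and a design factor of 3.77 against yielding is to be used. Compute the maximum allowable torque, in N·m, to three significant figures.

T_allow = 408 N·m

τ_allow = 132/3.77 = 35.01 MPa.
For a solid shaft T_allow = τ_allow·πd³/16; πd³/16 = π×39.0³/16 = 11650 mm³.
T_allow = 35.01×11650 = 407800 N·mm = 407.8 N·m.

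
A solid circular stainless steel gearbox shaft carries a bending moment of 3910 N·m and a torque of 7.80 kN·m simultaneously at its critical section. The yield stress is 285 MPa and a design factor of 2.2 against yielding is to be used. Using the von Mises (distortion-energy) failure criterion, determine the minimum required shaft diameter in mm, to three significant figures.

d = 85.0 mm

σ_allow = σ_y/n = 285/2.2 = 129.5 MPa.
For a solid shaft σ_b = 32M/(πd³) and τ = 16T/(πd³), so the von Mises stress is σ' = (16/πd³)·√(4M²+3T²).
√(4M²+3T²) = √(4×(3.910×10^6)² + 3×(7.800×10^6)²) = 1.561×10^7 N·mm.
d³ = 16×1.561×10^7/(π×129.5) = 613700 mm³.
d = 84.98 mm.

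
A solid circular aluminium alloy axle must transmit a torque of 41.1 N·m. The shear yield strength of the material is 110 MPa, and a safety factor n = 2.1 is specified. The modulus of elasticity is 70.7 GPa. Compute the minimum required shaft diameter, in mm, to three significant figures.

d = 15.9 mm

Allowable shear stress τ_allow = 110/2.1 = 52.38 MPa.
For a solid shaft τ = 16T/(πd³), so d³ = 16T/(π τ_allow) = 16×41100/(π×52.38) = 3996 mm³.
d = (3996)^(1/3) = 15.87 mm.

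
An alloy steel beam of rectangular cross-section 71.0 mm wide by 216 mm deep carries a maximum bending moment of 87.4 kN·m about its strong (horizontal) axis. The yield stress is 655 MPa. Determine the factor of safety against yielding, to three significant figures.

Section modulus S = bh²/6 = 71.0×216²/6 = 552100 mm³.
σ = M/S = 8.7400×10^7/552100 = 158.3 MPa.
n = 655/158.3 = 4.138.

n = 4.14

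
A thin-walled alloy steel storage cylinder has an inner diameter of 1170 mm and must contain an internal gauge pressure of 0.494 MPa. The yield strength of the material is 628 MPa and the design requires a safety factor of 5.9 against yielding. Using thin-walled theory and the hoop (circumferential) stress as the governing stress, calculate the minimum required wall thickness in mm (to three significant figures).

σ_allow = 628/5.9 = 106.4 MPa.
Hoop stress σ_h = pD/(2t), so t = pD/(2σ_allow) = 0.494×1170/(2×106.4) = 2.715 mm.

t = 2.72 mm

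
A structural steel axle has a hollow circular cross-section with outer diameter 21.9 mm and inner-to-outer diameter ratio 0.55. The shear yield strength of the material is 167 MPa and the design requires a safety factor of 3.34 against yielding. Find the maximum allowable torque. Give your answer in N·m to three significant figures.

T_allow = 93.7 N·m

τ_allow = 167/3.34 = 50.00 MPa.
For a hollow shaft T_allow = τ_allow·πd_o³(1−k⁴)/16 with 1−k⁴ = 0.9085, so πd_o³(1−k⁴)/16 = 1874 mm³.
T_allow = 50.00×1874 = 93680 N·mm = 93.68 N·m.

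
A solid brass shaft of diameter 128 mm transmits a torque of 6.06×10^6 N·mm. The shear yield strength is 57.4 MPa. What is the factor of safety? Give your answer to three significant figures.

n = 3.90

τ = 16T/(πd³) = 16×6060000/(π×128³) = 14.72 MPa.
n = τ_limit/τ = 57.4/14.72 = 3.900.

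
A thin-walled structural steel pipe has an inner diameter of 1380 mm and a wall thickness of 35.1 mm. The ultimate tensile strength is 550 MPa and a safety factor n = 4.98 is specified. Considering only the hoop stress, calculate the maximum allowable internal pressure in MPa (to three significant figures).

p_allow = 5.62 MPa

σ_allow = 550/4.98 = 110.4 MPa.
σ_h = pD/(2t) → p_allow = 2σ_allow t/D = 2×110.4×35.1/1380 = 5.618 MPa.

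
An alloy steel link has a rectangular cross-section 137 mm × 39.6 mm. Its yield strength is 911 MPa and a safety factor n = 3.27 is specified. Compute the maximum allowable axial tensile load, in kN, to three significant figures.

F_allow = 1510 kN

σ_allow = 911/3.27 = 278.6 MPa.
A = 137×39.6 = 5425 mm².
F_allow = σ_allow × A = 278.6×5425 = 1.511×10^6 N.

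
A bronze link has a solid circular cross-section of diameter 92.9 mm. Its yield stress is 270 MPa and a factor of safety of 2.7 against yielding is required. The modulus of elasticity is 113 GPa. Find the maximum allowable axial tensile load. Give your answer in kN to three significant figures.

F_allow = 678 kN

σ_allow = 270/2.7 = 100.0 MPa.
A = πd²/4 = π×92.9²/4 = 6778 mm².
F_allow = σ_allow × A = 100.0×6778 = 677800 N.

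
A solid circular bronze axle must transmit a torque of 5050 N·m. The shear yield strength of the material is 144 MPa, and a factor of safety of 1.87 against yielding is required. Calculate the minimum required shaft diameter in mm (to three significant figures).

d = 69.4 mm

Allowable shear stress τ_allow = 144/1.87 = 77.01 MPa.
For a solid shaft τ = 16T/(πd³), so d³ = 16T/(π τ_allow) = 16×5050000/(π×77.01) = 334000 mm³.
d = (334000)^(1/3) = 69.38 mm.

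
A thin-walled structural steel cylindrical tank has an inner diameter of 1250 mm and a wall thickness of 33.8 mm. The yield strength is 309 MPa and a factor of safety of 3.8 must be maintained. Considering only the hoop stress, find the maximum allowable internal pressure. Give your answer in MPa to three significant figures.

σ_allow = 309/3.8 = 81.32 MPa.
σ_h = pD/(2t) → p_allow = 2σ_allow t/D = 2×81.32×33.8/1250 = 4.398 MPa.

p_allow = 4.40 MPa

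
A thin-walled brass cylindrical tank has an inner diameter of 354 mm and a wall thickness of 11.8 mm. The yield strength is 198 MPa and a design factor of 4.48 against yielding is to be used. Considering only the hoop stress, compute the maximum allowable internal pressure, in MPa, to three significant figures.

p_allow = 2.95 MPa

σ_allow = 198/4.48 = 44.20 MPa.
σ_h = pD/(2t) → p_allow = 2σ_allow t/D = 2×44.20×11.8/354 = 2.946 MPa.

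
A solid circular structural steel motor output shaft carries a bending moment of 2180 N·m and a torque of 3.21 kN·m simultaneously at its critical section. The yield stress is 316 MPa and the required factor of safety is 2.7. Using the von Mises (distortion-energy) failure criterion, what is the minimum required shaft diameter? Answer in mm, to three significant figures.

σ_allow = σ_y/n = 316/2.7 = 117.0 MPa.
For a solid shaft σ_b = 32M/(πd³) and τ = 16T/(πd³), so the von Mises stress is σ' = (16/πd³)·√(4M²+3T²).
√(4M²+3T²) = √(4×(2.180×10^6)² + 3×(3.210×10^6)²) = 7.066×10^6 N·mm.
d³ = 16×7.066×10^6/(π×117.0) = 307500 mm³.
d = 67.49 mm.

d = 67.5 mm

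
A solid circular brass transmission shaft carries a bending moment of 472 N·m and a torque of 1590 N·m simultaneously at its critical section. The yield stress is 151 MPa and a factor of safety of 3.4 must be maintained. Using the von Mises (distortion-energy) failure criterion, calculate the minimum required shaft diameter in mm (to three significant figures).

σ_allow = σ_y/n = 151/3.4 = 44.41 MPa.
For a solid shaft σ_b = 32M/(πd³) and τ = 16T/(πd³), so the von Mises stress is σ' = (16/πd³)·√(4M²+3T²).
√(4M²+3T²) = √(4×(472000)² + 3×(1.590×10^6)²) = 2.911×10^6 N·mm.
d³ = 16×2.911×10^6/(π×44.41) = 333900 mm³.
d = 69.37 mm.

d = 69.4 mm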